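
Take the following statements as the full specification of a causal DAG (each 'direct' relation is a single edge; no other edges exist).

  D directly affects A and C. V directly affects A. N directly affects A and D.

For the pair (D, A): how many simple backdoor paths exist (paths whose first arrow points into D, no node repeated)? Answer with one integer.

A backdoor path from D to A is any simple undirected path whose first edge points into D (i.e. leaves D via a parent).
Parents of D: {N}.
Enumerating:
  P1: D <- N -> A
That exhausts the simple backdoor paths. Count: 1.

1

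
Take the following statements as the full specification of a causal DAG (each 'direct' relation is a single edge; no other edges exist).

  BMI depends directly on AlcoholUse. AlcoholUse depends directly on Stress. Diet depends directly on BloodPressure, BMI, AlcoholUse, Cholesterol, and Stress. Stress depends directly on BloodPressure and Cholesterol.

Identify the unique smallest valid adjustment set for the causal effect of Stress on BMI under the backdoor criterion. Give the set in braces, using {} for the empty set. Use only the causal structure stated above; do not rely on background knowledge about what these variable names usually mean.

Variables eligible for adjustment (non-descendants of Stress, excluding Stress and BMI): {BloodPressure, Cholesterol}.
Backdoor paths from Stress to BMI:
  P1: Stress <- Cholesterol -> Diet <- AlcoholUse -> BMI
  P2: Stress <- Cholesterol -> Diet <- BMI
  P3: Stress <- BloodPressure -> Diet <- AlcoholUse -> BMI
  P4: Stress <- BloodPressure -> Diet <- BMI
Each backdoor path contains an unconditioned collider, so every path is already blocked with the empty conditioning set:
  P1: blocked at collider Diet (neither it nor any descendant is in the conditioning set).
  P2: blocked at collider Diet (neither it nor any descendant is in the conditioning set).
  P3: blocked at collider Diet (neither it nor any descendant is in the conditioning set).
  P4: blocked at collider Diet (neither it nor any descendant is in the conditioning set).
The empty set is therefore the unique smallest valid set.

{}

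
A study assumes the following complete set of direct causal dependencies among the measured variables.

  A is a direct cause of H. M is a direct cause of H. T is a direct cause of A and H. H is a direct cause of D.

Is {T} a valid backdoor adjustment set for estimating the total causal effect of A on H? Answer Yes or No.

Yes

Backdoor paths from A to H (paths whose first edge points into A):
  P1: A <- T -> H
Condition 1 (no descendant of A in the set): holds — descendants of A are {D, H}; none are in {T}.
Condition 2 (every backdoor path blocked by {T}):
  P1: blocked at fork node T ∈ conditioning set.
{T} satisfies the backdoor criterion.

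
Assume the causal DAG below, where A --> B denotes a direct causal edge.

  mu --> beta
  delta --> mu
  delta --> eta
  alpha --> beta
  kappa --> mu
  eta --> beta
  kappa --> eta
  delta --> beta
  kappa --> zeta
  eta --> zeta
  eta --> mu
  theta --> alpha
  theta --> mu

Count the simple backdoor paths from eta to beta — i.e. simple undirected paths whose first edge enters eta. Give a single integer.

6

A backdoor path from eta to beta is any simple undirected path whose first edge points into eta (i.e. leaves eta via a parent).
Parents of eta: {delta, kappa}.
Enumerating:
  P1: eta <- delta -> mu <- theta -> alpha -> beta
  P2: eta <- delta -> mu -> beta
  P3: eta <- delta -> beta
  P4: eta <- kappa -> mu <- theta -> alpha -> beta
  P5: eta <- kappa -> mu <- delta -> beta
  P6: eta <- kappa -> mu -> beta
That exhausts the simple backdoor paths. Count: 6.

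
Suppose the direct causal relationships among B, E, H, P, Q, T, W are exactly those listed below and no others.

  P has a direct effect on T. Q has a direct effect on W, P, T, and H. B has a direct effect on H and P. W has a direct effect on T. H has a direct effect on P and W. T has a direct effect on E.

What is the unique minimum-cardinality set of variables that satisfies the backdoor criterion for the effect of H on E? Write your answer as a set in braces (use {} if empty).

{B, Q}

Variables eligible for adjustment (non-descendants of H, excluding H and E): {B, Q}.
Backdoor paths from H to E:
  P1: H <- B -> P <- Q -> W -> T -> E
  P2: H <- B -> P <- Q -> T -> E
  P3: H <- B -> P -> T -> E
  P4: H <- Q -> W -> T -> E
  P5: H <- Q -> P -> T -> E
  P6: H <- Q -> T -> E
The empty set is not sufficient: P3 (H <- B -> P -> T -> E) has no collider blocking it and no conditioned non-collider, so it is open.
Try {B, Q}:
  P1: blocked at fork node B ∈ conditioning set.
  P2: blocked at fork node B ∈ conditioning set.
  P3: blocked at fork node B ∈ conditioning set.
  P4: blocked at fork node Q ∈ conditioning set.
  P5: blocked at fork node Q ∈ conditioning set.
  P6: blocked at fork node Q ∈ conditioning set.
{B, Q} contains no descendant of H and blocks every backdoor path.
Every element of {B, Q} is needed (dropping B leaves P3 open; dropping Q leaves P4 open), so no proper subset is valid.
Among all size-2 subsets of the eligible variables, only {B, Q} blocks every backdoor path, so it is the unique smallest valid adjustment set.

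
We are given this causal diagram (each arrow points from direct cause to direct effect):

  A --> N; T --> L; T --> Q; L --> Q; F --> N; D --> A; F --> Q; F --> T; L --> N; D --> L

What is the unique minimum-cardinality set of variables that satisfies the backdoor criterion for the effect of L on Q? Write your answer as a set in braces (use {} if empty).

Variables eligible for adjustment (non-descendants of L, excluding L and Q): {A, D, F, T}.
Backdoor paths from L to Q:
  P1: L <- D -> A -> N <- F -> T -> Q
  P2: L <- D -> A -> N <- F -> Q
  P3: L <- T <- F -> Q
  P4: L <- T -> Q
The empty set is not sufficient: P3 (L <- T <- F -> Q) has no collider blocking it and no conditioned non-collider, so it is open.
Try {T}:
  P1: blocked at collider N (neither it nor any descendant is in the conditioning set).
  P2: blocked at collider N (neither it nor any descendant is in the conditioning set).
  P3: blocked at chain node T ∈ conditioning set.
  P4: blocked at fork node T ∈ conditioning set.
{T} contains no descendant of L and blocks every backdoor path.
No other singleton works — e.g. {F} leaves P4 open — so {T} is the unique smallest valid adjustment set.

{T}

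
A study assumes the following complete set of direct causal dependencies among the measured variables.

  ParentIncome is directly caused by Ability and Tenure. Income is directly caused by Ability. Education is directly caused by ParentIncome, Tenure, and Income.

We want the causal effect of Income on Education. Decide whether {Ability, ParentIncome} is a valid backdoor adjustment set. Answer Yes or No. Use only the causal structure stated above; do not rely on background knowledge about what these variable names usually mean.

Yes

Backdoor paths from Income to Education (paths whose first edge points into Income):
  P1: Income <- Ability -> ParentIncome <- Tenure -> Education
  P2: Income <- Ability -> ParentIncome -> Education
Condition 1 (no descendant of Income in the set): holds — descendants of Income are {Education}; none are in {Ability, ParentIncome}.
Condition 2 (every backdoor path blocked by {Ability, ParentIncome}):
  P1: blocked at fork node Ability ∈ conditioning set.
  P2: blocked at fork node Ability ∈ conditioning set.
{Ability, ParentIncome} satisfies the backdoor criterion.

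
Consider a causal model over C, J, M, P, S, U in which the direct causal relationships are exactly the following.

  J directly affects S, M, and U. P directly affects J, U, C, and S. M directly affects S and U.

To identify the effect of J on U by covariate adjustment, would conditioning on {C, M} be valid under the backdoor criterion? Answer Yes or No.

No

Backdoor paths from J to U (paths whose first edge points into J):
  P1: J <- P -> S <- M -> U
  P2: J <- P -> U
Condition 1 (no descendant of J in the set): FAILS — M is a descendant of J.
Condition 2 (every backdoor path blocked by {C, M}):
  P1: blocked at collider S (neither it nor any descendant is in the conditioning set).
  P2: open — no interior node is in the conditioning set.
{C, M} does not satisfy the backdoor criterion.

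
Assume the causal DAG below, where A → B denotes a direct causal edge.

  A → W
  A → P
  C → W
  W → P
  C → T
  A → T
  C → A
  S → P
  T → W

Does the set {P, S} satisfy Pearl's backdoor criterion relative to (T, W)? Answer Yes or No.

Backdoor paths from T to W (paths whose first edge points into T):
  P1: T <- C -> A -> W
  P2: T <- C -> A -> P <- W
  P3: T <- C -> W
  P4: T <- A <- C -> W
  P5: T <- A -> W
  P6: T <- A -> P <- W
Condition 1 (no descendant of T in the set): FAILS — P is a descendant of T.
Condition 2 (every backdoor path blocked by {P, S}):
  P1: open — no interior node is in the conditioning set.
  P2: open — collider(s) P are conditioned on (or have a conditioned descendant) and no non-collider on the path is in the set.
  P3: open — no interior node is in the conditioning set.
  P4: open — no interior node is in the conditioning set.
  P5: open — no interior node is in the conditioning set.
  P6: open — collider(s) P are conditioned on (or have a conditioned descendant) and no non-collider on the path is in the set.
{P, S} does not satisfy the backdoor criterion.

No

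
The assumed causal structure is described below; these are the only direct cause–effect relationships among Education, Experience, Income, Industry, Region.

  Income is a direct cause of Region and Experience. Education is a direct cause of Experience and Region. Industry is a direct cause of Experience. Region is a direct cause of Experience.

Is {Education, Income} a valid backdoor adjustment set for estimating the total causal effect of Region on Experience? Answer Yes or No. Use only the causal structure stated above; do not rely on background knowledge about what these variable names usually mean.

Backdoor paths from Region to Experience (paths whose first edge points into Region):
  P1: Region <- Income -> Experience
  P2: Region <- Education -> Experience
Condition 1 (no descendant of Region in the set): holds — descendants of Region are {Experience}; none are in {Education, Income}.
Condition 2 (every backdoor path blocked by {Education, Income}):
  P1: blocked at fork node Income ∈ conditioning set.
  P2: blocked at fork node Education ∈ conditioning set.
{Education, Income} satisfies the backdoor criterion.

Yes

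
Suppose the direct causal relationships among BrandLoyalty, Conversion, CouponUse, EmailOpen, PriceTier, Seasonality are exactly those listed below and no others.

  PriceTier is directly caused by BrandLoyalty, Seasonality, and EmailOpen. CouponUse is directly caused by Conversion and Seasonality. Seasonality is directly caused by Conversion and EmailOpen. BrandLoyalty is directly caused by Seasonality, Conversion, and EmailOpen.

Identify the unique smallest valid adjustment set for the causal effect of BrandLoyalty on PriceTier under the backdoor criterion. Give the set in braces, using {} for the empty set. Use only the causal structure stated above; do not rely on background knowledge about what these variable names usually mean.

Variables eligible for adjustment (non-descendants of BrandLoyalty, excluding BrandLoyalty and PriceTier): {Conversion, CouponUse, EmailOpen, Seasonality}.
Backdoor paths from BrandLoyalty to PriceTier:
  P1: BrandLoyalty <- Conversion -> Seasonality <- EmailOpen -> PriceTier
  P2: BrandLoyalty <- Conversion -> Seasonality -> PriceTier
  P3: BrandLoyalty <- Conversion -> CouponUse <- Seasonality <- EmailOpen -> PriceTier
  P4: BrandLoyalty <- Conversion -> CouponUse <- Seasonality -> PriceTier
  P5: BrandLoyalty <- EmailOpen -> Seasonality -> PriceTier
  P6: BrandLoyalty <- EmailOpen -> PriceTier
  P7: BrandLoyalty <- Seasonality <- EmailOpen -> PriceTier
  P8: BrandLoyalty <- Seasonality -> PriceTier
The empty set is not sufficient: P2 (BrandLoyalty <- Conversion -> Seasonality -> PriceTier) has no collider blocking it and no conditioned non-collider, so it is open.
Try {EmailOpen, Seasonality}:
  P1: blocked at fork node EmailOpen ∈ conditioning set.
  P2: blocked at chain node Seasonality ∈ conditioning set.
  P3: blocked at collider CouponUse (neither it nor any descendant is in the conditioning set).
  P4: blocked at collider CouponUse (neither it nor any descendant is in the conditioning set).
  P5: blocked at fork node EmailOpen ∈ conditioning set.
  P6: blocked at fork node EmailOpen ∈ conditioning set.
  P7: blocked at chain node Seasonality ∈ conditioning set.
  P8: blocked at fork node Seasonality ∈ conditioning set.
{EmailOpen, Seasonality} contains no descendant of BrandLoyalty and blocks every backdoor path.
Every element of {EmailOpen, Seasonality} is needed (dropping EmailOpen leaves P1 open; dropping Seasonality leaves P2 open), so no proper subset is valid.
Among all size-2 subsets of the eligible variables, only {EmailOpen, Seasonality} blocks every backdoor path, so it is the unique smallest valid adjustment set.

{EmailOpen, Seasonality}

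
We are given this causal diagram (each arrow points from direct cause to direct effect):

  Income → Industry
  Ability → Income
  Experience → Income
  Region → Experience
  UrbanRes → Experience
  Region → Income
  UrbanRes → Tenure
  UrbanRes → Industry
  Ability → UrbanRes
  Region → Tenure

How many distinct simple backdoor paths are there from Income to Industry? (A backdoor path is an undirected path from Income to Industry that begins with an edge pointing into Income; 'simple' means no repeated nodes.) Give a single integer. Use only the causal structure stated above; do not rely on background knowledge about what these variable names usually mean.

5

A backdoor path from Income to Industry is any simple undirected path whose first edge points into Income (i.e. leaves Income via a parent).
Parents of Income: {Ability, Experience, Region}.
Enumerating:
  P1: Income <- Ability -> UrbanRes -> Industry
  P2: Income <- Region -> Experience <- UrbanRes -> Industry
  P3: Income <- Region -> Tenure <- UrbanRes -> Industry
  P4: Income <- Experience <- UrbanRes -> Industry
  P5: Income <- Experience <- Region -> Tenure <- UrbanRes -> Industry
That exhausts the simple backdoor paths. Count: 5.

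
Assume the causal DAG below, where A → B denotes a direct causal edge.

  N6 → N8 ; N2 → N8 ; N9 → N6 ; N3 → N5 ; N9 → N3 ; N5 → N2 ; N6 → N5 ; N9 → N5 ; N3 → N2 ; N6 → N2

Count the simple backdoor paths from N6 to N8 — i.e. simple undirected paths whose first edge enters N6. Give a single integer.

4

A backdoor path from N6 to N8 is any simple undirected path whose first edge points into N6 (i.e. leaves N6 via a parent).
Parents of N6: {N9}.
Enumerating:
  P1: N6 <- N9 -> N3 -> N5 -> N2 -> N8
  P2: N6 <- N9 -> N3 -> N2 -> N8
  P3: N6 <- N9 -> N5 <- N3 -> N2 -> N8
  P4: N6 <- N9 -> N5 -> N2 -> N8
That exhausts the simple backdoor paths. Count: 4.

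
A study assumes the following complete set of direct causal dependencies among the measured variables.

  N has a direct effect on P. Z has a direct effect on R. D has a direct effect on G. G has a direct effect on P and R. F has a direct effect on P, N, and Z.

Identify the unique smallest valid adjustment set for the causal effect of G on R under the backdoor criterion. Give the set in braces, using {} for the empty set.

Variables eligible for adjustment (non-descendants of G, excluding G and R): {D, F, N, Z}.
Backdoor paths from G to R:
  (none)
With no backdoor paths the empty set already satisfies the criterion, and it is trivially minimal.

{}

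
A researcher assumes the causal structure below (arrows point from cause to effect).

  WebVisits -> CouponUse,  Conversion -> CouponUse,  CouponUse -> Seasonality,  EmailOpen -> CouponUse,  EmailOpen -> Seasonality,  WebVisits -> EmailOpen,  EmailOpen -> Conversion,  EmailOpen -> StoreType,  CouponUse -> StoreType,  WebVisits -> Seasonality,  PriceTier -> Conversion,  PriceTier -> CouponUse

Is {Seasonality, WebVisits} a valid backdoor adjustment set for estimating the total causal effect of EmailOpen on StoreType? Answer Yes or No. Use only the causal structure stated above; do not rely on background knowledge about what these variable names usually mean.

No

Backdoor paths from EmailOpen to StoreType (paths whose first edge points into EmailOpen):
  P1: EmailOpen <- WebVisits -> CouponUse -> StoreType
  P2: EmailOpen <- WebVisits -> Seasonality <- CouponUse -> StoreType
Condition 1 (no descendant of EmailOpen in the set): FAILS — Seasonality is a descendant of EmailOpen.
Condition 2 (every backdoor path blocked by {Seasonality, WebVisits}):
  P1: blocked at fork node WebVisits ∈ conditioning set.
  P2: blocked at fork node WebVisits ∈ conditioning set.
{Seasonality, WebVisits} does not satisfy the backdoor criterion.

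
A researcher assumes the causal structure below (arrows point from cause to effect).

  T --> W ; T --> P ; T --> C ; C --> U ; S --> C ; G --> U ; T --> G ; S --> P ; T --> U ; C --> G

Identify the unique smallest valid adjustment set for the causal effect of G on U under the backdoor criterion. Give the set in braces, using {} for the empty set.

Variables eligible for adjustment (non-descendants of G, excluding G and U): {C, P, S, T, W}.
Backdoor paths from G to U:
  P1: G <- T -> C -> U
  P2: G <- T -> U
  P3: G <- T -> P <- S -> C -> U
  P4: G <- C <- T -> U
  P5: G <- C <- S -> P <- T -> U
  P6: G <- C -> U
The empty set is not sufficient: P1 (G <- T -> C -> U) has no collider blocking it and no conditioned non-collider, so it is open.
Try {C, T}:
  P1: blocked at fork node T ∈ conditioning set.
  P2: blocked at fork node T ∈ conditioning set.
  P3: blocked at fork node T ∈ conditioning set.
  P4: blocked at chain node C ∈ conditioning set.
  P5: blocked at chain node C ∈ conditioning set.
  P6: blocked at fork node C ∈ conditioning set.
{C, T} contains no descendant of G and blocks every backdoor path.
Every element of {C, T} is needed (dropping C leaves P6 open; dropping T leaves P2 open), so no proper subset is valid.
Among all size-2 subsets of the eligible variables, only {C, T} blocks every backdoor path, so it is the unique smallest valid adjustment set.

{C, T}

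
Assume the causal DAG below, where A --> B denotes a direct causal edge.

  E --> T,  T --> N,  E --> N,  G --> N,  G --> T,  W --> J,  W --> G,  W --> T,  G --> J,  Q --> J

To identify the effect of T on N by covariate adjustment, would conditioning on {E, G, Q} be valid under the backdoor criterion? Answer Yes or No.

Backdoor paths from T to N (paths whose first edge points into T):
  P1: T <- E -> N
  P2: T <- W -> G -> N
  P3: T <- W -> J <- G -> N
  P4: T <- G -> N
Condition 1 (no descendant of T in the set): holds — descendants of T are {N}; none are in {E, G, Q}.
Condition 2 (every backdoor path blocked by {E, G, Q}):
  P1: blocked at fork node E ∈ conditioning set.
  P2: blocked at chain node G ∈ conditioning set.
  P3: blocked at collider J (neither it nor any descendant is in the conditioning set).
  P4: blocked at fork node G ∈ conditioning set.
{E, G, Q} satisfies the backdoor criterion.

Yes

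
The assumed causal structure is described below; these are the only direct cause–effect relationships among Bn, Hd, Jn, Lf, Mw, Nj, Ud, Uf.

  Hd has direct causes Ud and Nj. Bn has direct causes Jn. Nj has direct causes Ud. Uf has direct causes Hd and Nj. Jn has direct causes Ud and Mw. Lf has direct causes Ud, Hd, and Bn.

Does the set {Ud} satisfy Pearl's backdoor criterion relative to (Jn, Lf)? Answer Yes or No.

Backdoor paths from Jn to Lf (paths whose first edge points into Jn):
  P1: Jn <- Ud -> Nj -> Hd -> Lf
  P2: Jn <- Ud -> Nj -> Uf <- Hd -> Lf
  P3: Jn <- Ud -> Hd -> Lf
  P4: Jn <- Ud -> Lf
Condition 1 (no descendant of Jn in the set): holds — descendants of Jn are {Bn, Lf}; none are in {Ud}.
Condition 2 (every backdoor path blocked by {Ud}):
  P1: blocked at fork node Ud ∈ conditioning set.
  P2: blocked at fork node Ud ∈ conditioning set.
  P3: blocked at fork node Ud ∈ conditioning set.
  P4: blocked at fork node Ud ∈ conditioning set.
{Ud} satisfies the backdoor criterion.

Yes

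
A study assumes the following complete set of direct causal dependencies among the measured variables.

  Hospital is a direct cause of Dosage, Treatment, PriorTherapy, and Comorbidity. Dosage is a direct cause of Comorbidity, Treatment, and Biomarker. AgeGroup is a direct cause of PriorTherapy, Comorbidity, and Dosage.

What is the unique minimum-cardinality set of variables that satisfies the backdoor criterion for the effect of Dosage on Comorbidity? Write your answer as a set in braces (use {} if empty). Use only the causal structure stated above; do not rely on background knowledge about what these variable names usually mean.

Variables eligible for adjustment (non-descendants of Dosage, excluding Dosage and Comorbidity): {AgeGroup, Hospital, PriorTherapy}.
Backdoor paths from Dosage to Comorbidity:
  P1: Dosage <- AgeGroup -> Comorbidity
  P2: Dosage <- AgeGroup -> PriorTherapy <- Hospital -> Comorbidity
  P3: Dosage <- Hospital -> Comorbidity
  P4: Dosage <- Hospital -> PriorTherapy <- AgeGroup -> Comorbidity
The empty set is not sufficient: P1 (Dosage <- AgeGroup -> Comorbidity) has no collider blocking it and no conditioned non-collider, so it is open.
Try {AgeGroup, Hospital}:
  P1: blocked at fork node AgeGroup ∈ conditioning set.
  P2: blocked at fork node AgeGroup ∈ conditioning set.
  P3: blocked at fork node Hospital ∈ conditioning set.
  P4: blocked at fork node Hospital ∈ conditioning set.
{AgeGroup, Hospital} contains no descendant of Dosage and blocks every backdoor path.
Every element of {AgeGroup, Hospital} is needed (dropping AgeGroup leaves P1 open; dropping Hospital leaves P3 open), so no proper subset is valid.
Among all size-2 subsets of the eligible variables, only {AgeGroup, Hospital} blocks every backdoor path, so it is the unique smallest valid adjustment set.

{AgeGroup, Hospital}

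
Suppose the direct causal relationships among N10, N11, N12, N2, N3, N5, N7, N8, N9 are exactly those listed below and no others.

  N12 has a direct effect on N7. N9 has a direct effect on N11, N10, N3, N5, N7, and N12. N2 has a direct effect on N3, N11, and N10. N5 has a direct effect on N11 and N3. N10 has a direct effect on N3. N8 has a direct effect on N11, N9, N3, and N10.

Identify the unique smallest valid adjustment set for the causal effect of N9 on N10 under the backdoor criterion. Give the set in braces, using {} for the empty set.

Variables eligible for adjustment (non-descendants of N9, excluding N9 and N10): {N2, N8}.
Backdoor paths from N9 to N10:
  P1: N9 <- N8 -> N10
  P2: N9 <- N8 -> N11 <- N2 -> N10
  P3: N9 <- N8 -> N11 <- N2 -> N3 <- N10
  P4: N9 <- N8 -> N11 <- N5 -> N3 <- N2 -> N10
  P5: N9 <- N8 -> N11 <- N5 -> N3 <- N10
  P6: N9 <- N8 -> N3 <- N2 -> N10
  P7: N9 <- N8 -> N3 <- N5 -> N11 <- N2 -> N10
  P8: N9 <- N8 -> N3 <- N10
The empty set is not sufficient: P1 (N9 <- N8 -> N10) has no collider blocking it and no conditioned non-collider, so it is open.
Try {N8}:
  P1: blocked at fork node N8 ∈ conditioning set.
  P2: blocked at fork node N8 ∈ conditioning set.
  P3: blocked at fork node N8 ∈ conditioning set.
  P4: blocked at fork node N8 ∈ conditioning set.
  P5: blocked at fork node N8 ∈ conditioning set.
  P6: blocked at fork node N8 ∈ conditioning set.
  P7: blocked at fork node N8 ∈ conditioning set.
  P8: blocked at fork node N8 ∈ conditioning set.
{N8} contains no descendant of N9 and blocks every backdoor path.
No other singleton works — e.g. {N2} leaves P1 open — so {N8} is the unique smallest valid adjustment set.

{N8}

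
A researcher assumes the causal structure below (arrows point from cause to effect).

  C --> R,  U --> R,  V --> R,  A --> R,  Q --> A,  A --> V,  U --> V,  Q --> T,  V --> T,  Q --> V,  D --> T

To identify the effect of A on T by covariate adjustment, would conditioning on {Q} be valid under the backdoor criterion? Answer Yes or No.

Yes

Backdoor paths from A to T (paths whose first edge points into A):
  P1: A <- Q -> V -> T
  P2: A <- Q -> T
Condition 1 (no descendant of A in the set): holds — descendants of A are {R, T, V}; none are in {Q}.
Condition 2 (every backdoor path blocked by {Q}):
  P1: blocked at fork node Q ∈ conditioning set.
  P2: blocked at fork node Q ∈ conditioning set.
{Q} satisfies the backdoor criterion.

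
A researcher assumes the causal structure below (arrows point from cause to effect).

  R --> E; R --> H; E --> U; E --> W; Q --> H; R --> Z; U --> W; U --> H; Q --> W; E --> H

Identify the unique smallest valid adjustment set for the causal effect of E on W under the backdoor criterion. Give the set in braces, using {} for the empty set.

{}

Variables eligible for adjustment (non-descendants of E, excluding E and W): {Q, R, Z}.
Backdoor paths from E to W:
  P1: E <- R -> H <- Q -> W
  P2: E <- R -> H <- U -> W
Each backdoor path contains an unconditioned collider, so every path is already blocked with the empty conditioning set:
  P1: blocked at collider H (neither it nor any descendant is in the conditioning set).
  P2: blocked at collider H (neither it nor any descendant is in the conditioning set).
The empty set is therefore the unique smallest valid set.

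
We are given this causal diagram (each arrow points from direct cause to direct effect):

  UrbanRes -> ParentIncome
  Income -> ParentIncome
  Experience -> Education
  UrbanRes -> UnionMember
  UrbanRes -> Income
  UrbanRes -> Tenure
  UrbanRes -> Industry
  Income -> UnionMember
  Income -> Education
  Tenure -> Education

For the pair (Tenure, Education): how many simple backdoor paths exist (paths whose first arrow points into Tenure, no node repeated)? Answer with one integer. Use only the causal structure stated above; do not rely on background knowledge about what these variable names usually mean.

A backdoor path from Tenure to Education is any simple undirected path whose first edge points into Tenure (i.e. leaves Tenure via a parent).
Parents of Tenure: {UrbanRes}.
Enumerating:
  P1: Tenure <- UrbanRes -> Income -> Education
  P2: Tenure <- UrbanRes -> UnionMember <- Income -> Education
  P3: Tenure <- UrbanRes -> ParentIncome <- Income -> Education
That exhausts the simple backdoor paths. Count: 3.

3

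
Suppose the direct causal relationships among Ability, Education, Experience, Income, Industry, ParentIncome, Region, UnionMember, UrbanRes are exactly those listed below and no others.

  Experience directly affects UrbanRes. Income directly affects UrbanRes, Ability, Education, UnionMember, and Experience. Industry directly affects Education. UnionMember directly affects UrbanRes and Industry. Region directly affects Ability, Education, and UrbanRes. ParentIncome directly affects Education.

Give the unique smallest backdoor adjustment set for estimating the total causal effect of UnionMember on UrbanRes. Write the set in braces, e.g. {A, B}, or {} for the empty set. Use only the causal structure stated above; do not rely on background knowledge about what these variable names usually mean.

{Income}

Variables eligible for adjustment (non-descendants of UnionMember, excluding UnionMember and UrbanRes): {Ability, Experience, Income, ParentIncome, Region}.
Backdoor paths from UnionMember to UrbanRes:
  P1: UnionMember <- Income -> Experience -> UrbanRes
  P2: UnionMember <- Income -> Ability <- Region -> UrbanRes
  P3: UnionMember <- Income -> UrbanRes
  P4: UnionMember <- Income -> Education <- Region -> UrbanRes
The empty set is not sufficient: P1 (UnionMember <- Income -> Experience -> UrbanRes) has no collider blocking it and no conditioned non-collider, so it is open.
Try {Income}:
  P1: blocked at fork node Income ∈ conditioning set.
  P2: blocked at fork node Income ∈ conditioning set.
  P3: blocked at fork node Income ∈ conditioning set.
  P4: blocked at fork node Income ∈ conditioning set.
{Income} contains no descendant of UnionMember and blocks every backdoor path.
No other singleton works — e.g. {ParentIncome} leaves P1 open — so {Income} is the unique smallest valid adjustment set.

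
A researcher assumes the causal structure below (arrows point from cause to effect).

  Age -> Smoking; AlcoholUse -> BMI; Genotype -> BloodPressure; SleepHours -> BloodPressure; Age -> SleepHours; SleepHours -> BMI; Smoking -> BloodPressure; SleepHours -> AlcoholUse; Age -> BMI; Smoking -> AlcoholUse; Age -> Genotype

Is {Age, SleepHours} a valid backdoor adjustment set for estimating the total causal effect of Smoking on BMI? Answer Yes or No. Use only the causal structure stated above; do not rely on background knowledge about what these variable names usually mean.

Yes

Backdoor paths from Smoking to BMI (paths whose first edge points into Smoking):
  P1: Smoking <- Age -> SleepHours -> AlcoholUse -> BMI
  P2: Smoking <- Age -> SleepHours -> BMI
  P3: Smoking <- Age -> Genotype -> BloodPressure <- SleepHours -> AlcoholUse -> BMI
  P4: Smoking <- Age -> Genotype -> BloodPressure <- SleepHours -> BMI
  P5: Smoking <- Age -> BMI
Condition 1 (no descendant of Smoking in the set): holds — descendants of Smoking are {AlcoholUse, BMI, BloodPressure}; none are in {Age, SleepHours}.
Condition 2 (every backdoor path blocked by {Age, SleepHours}):
  P1: blocked at fork node Age ∈ conditioning set.
  P2: blocked at fork node Age ∈ conditioning set.
  P3: blocked at fork node Age ∈ conditioning set.
  P4: blocked at fork node Age ∈ conditioning set.
  P5: blocked at fork node Age ∈ conditioning set.
{Age, SleepHours} satisfies the backdoor criterion.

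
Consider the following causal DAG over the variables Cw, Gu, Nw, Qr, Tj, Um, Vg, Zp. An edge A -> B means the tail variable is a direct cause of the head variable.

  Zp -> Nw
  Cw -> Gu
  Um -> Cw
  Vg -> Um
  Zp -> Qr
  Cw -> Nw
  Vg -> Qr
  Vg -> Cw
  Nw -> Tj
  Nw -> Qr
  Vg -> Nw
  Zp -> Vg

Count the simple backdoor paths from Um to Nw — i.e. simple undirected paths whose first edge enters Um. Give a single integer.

6

A backdoor path from Um to Nw is any simple undirected path whose first edge points into Um (i.e. leaves Um via a parent).
Parents of Um: {Vg}.
Enumerating:
  P1: Um <- Vg <- Zp -> Nw
  P2: Um <- Vg <- Zp -> Qr <- Nw
  P3: Um <- Vg -> Cw -> Nw
  P4: Um <- Vg -> Nw
  P5: Um <- Vg -> Qr <- Zp -> Nw
  P6: Um <- Vg -> Qr <- Nw
That exhausts the simple backdoor paths. Count: 6.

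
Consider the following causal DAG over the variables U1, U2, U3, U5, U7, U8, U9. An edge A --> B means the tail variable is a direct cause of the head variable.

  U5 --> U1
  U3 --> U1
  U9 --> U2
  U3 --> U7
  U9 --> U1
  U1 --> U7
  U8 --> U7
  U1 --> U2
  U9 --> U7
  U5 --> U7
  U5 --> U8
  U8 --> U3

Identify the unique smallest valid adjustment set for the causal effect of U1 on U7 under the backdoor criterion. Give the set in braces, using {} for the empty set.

{U3, U5, U9}

Variables eligible for adjustment (non-descendants of U1, excluding U1 and U7): {U3, U5, U8, U9}.
Backdoor paths from U1 to U7:
  P1: U1 <- U5 -> U8 -> U3 -> U7
  P2: U1 <- U5 -> U8 -> U7
  P3: U1 <- U5 -> U7
  P4: U1 <- U3 <- U8 <- U5 -> U7
  P5: U1 <- U3 <- U8 -> U7
  P6: U1 <- U3 -> U7
  P7: U1 <- U9 -> U7
The empty set is not sufficient: P1 (U1 <- U5 -> U8 -> U3 -> U7) has no collider blocking it and no conditioned non-collider, so it is open.
Try {U3, U5, U9}:
  P1: blocked at fork node U5 ∈ conditioning set.
  P2: blocked at fork node U5 ∈ conditioning set.
  P3: blocked at fork node U5 ∈ conditioning set.
  P4: blocked at chain node U3 ∈ conditioning set.
  P5: blocked at chain node U3 ∈ conditioning set.
  P6: blocked at fork node U3 ∈ conditioning set.
  P7: blocked at fork node U9 ∈ conditioning set.
{U3, U5, U9} contains no descendant of U1 and blocks every backdoor path.
Every element of {U3, U5, U9} is needed (dropping U3 leaves P5 open; dropping U5 leaves P2 open; dropping U9 leaves P7 open), so no proper subset is valid.
Among all size-3 subsets of the eligible variables, only {U3, U5, U9} blocks every backdoor path, so it is the unique smallest valid adjustment set.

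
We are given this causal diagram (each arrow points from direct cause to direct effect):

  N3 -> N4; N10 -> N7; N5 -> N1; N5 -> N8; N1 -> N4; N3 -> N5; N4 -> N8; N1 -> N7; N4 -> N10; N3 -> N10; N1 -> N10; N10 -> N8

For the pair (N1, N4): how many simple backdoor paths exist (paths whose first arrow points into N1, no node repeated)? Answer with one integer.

A backdoor path from N1 to N4 is any simple undirected path whose first edge points into N1 (i.e. leaves N1 via a parent).
Parents of N1: {N5}.
Enumerating:
  P1: N1 <- N5 <- N3 -> N4
  P2: N1 <- N5 <- N3 -> N10 <- N4
  P3: N1 <- N5 <- N3 -> N10 -> N8 <- N4
  P4: N1 <- N5 -> N8 <- N4
  P5: N1 <- N5 -> N8 <- N10 <- N3 -> N4
  P6: N1 <- N5 -> N8 <- N10 <- N4
That exhausts the simple backdoor paths. Count: 6.

6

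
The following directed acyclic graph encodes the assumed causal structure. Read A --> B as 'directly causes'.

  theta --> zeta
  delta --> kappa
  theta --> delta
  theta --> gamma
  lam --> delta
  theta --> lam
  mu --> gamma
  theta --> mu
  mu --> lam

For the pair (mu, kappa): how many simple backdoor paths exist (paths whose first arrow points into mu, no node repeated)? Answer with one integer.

2

A backdoor path from mu to kappa is any simple undirected path whose first edge points into mu (i.e. leaves mu via a parent).
Parents of mu: {theta}.
Enumerating:
  P1: mu <- theta -> lam -> delta -> kappa
  P2: mu <- theta -> delta -> kappa
That exhausts the simple backdoor paths. Count: 2.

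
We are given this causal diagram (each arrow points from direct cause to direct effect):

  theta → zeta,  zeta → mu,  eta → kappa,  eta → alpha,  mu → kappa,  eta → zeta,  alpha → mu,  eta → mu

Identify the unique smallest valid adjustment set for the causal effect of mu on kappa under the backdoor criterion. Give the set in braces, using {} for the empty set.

Variables eligible for adjustment (non-descendants of mu, excluding mu and kappa): {alpha, eta, theta, zeta}.
Backdoor paths from mu to kappa:
  P1: mu <- eta -> kappa
  P2: mu <- alpha <- eta -> kappa
  P3: mu <- zeta <- eta -> kappa
The empty set is not sufficient: P1 (mu <- eta -> kappa) has no collider blocking it and no conditioned non-collider, so it is open.
Try {eta}:
  P1: blocked at fork node eta ∈ conditioning set.
  P2: blocked at fork node eta ∈ conditioning set.
  P3: blocked at fork node eta ∈ conditioning set.
{eta} contains no descendant of mu and blocks every backdoor path.
No other singleton works — e.g. {theta} leaves P1 open — so {eta} is the unique smallest valid adjustment set.

{eta}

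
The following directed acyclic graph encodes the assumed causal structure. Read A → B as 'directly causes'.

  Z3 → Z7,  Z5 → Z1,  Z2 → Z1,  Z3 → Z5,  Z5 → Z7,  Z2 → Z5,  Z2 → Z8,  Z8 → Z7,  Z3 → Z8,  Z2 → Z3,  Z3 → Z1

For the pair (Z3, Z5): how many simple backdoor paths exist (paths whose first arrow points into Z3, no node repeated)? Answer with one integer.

A backdoor path from Z3 to Z5 is any simple undirected path whose first edge points into Z3 (i.e. leaves Z3 via a parent).
Parents of Z3: {Z2}.
Enumerating:
  P1: Z3 <- Z2 -> Z8 -> Z7 <- Z5
  P2: Z3 <- Z2 -> Z5
  P3: Z3 <- Z2 -> Z1 <- Z5
That exhausts the simple backdoor paths. Count: 3.

3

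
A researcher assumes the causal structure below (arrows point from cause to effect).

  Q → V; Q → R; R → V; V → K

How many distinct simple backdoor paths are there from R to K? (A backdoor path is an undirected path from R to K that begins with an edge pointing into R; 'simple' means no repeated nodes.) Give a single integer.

1

A backdoor path from R to K is any simple undirected path whose first edge points into R (i.e. leaves R via a parent).
Parents of R: {Q}.
Enumerating:
  P1: R <- Q -> V -> K
That exhausts the simple backdoor paths. Count: 1.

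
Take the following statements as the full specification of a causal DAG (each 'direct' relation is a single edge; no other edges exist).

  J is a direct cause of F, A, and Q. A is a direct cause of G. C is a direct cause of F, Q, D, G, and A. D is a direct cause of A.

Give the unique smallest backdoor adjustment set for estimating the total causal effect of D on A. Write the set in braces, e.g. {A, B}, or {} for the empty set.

{C}

Variables eligible for adjustment (non-descendants of D, excluding D and A): {C, F, J, Q}.
Backdoor paths from D to A:
  P1: D <- C -> Q <- J -> A
  P2: D <- C -> F <- J -> A
  P3: D <- C -> A
  P4: D <- C -> G <- A
The empty set is not sufficient: P3 (D <- C -> A) has no collider blocking it and no conditioned non-collider, so it is open.
Try {C}:
  P1: blocked at fork node C ∈ conditioning set.
  P2: blocked at fork node C ∈ conditioning set.
  P3: blocked at fork node C ∈ conditioning set.
  P4: blocked at fork node C ∈ conditioning set.
{C} contains no descendant of D and blocks every backdoor path.
No other singleton works — e.g. {J} leaves P3 open — so {C} is the unique smallest valid adjustment set.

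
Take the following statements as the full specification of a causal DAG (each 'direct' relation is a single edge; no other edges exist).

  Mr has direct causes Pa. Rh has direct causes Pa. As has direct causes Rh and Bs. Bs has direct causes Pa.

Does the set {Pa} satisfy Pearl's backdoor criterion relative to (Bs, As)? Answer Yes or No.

Yes

Backdoor paths from Bs to As (paths whose first edge points into Bs):
  P1: Bs <- Pa -> Rh -> As
Condition 1 (no descendant of Bs in the set): holds — descendants of Bs are {As}; none are in {Pa}.
Condition 2 (every backdoor path blocked by {Pa}):
  P1: blocked at fork node Pa ∈ conditioning set.
{Pa} satisfies the backdoor criterion.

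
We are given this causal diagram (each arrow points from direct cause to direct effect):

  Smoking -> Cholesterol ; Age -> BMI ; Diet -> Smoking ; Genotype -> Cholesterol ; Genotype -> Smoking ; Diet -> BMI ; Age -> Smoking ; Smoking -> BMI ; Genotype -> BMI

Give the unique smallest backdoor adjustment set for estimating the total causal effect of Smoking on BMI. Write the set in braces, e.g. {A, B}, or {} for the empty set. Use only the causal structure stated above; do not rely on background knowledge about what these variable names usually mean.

Variables eligible for adjustment (non-descendants of Smoking, excluding Smoking and BMI): {Age, Diet, Genotype}.
Backdoor paths from Smoking to BMI:
  P1: Smoking <- Age -> BMI
  P2: Smoking <- Diet -> BMI
  P3: Smoking <- Genotype -> BMI
The empty set is not sufficient: P1 (Smoking <- Age -> BMI) has no collider blocking it and no conditioned non-collider, so it is open.
Try {Age, Diet, Genotype}:
  P1: blocked at fork node Age ∈ conditioning set.
  P2: blocked at fork node Diet ∈ conditioning set.
  P3: blocked at fork node Genotype ∈ conditioning set.
{Age, Diet, Genotype} contains no descendant of Smoking and blocks every backdoor path.
Every element of {Age, Diet, Genotype} is needed (dropping Age leaves P1 open; dropping Diet leaves P2 open; dropping Genotype leaves P3 open), so no proper subset is valid.
Among all size-3 subsets of the eligible variables, only {Age, Diet, Genotype} blocks every backdoor path, so it is the unique smallest valid adjustment set.

{Age, Diet, Genotype}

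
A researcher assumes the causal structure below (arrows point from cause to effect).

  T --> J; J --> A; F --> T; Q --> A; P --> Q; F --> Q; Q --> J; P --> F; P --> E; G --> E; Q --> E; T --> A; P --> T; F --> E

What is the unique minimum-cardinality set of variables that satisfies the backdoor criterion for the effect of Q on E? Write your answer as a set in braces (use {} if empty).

Variables eligible for adjustment (non-descendants of Q, excluding Q and E): {F, G, P, T}.
Backdoor paths from Q to E:
  P1: Q <- P -> F -> E
  P2: Q <- P -> T <- F -> E
  P3: Q <- P -> E
  P4: Q <- F <- P -> E
  P5: Q <- F -> T <- P -> E
  P6: Q <- F -> E
The empty set is not sufficient: P1 (Q <- P -> F -> E) has no collider blocking it and no conditioned non-collider, so it is open.
Try {F, P}:
  P1: blocked at fork node P ∈ conditioning set.
  P2: blocked at fork node P ∈ conditioning set.
  P3: blocked at fork node P ∈ conditioning set.
  P4: blocked at chain node F ∈ conditioning set.
  P5: blocked at fork node F ∈ conditioning set.
  P6: blocked at fork node F ∈ conditioning set.
{F, P} contains no descendant of Q and blocks every backdoor path.
Every element of {F, P} is needed (dropping F leaves P6 open; dropping P leaves P3 open), so no proper subset is valid.
Among all size-2 subsets of the eligible variables, only {F, P} blocks every backdoor path, so it is the unique smallest valid adjustment set.

{F, P}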